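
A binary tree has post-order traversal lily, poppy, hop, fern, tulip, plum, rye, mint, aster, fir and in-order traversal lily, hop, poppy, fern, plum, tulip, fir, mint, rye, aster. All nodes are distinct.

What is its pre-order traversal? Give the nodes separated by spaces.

The last element of post-order is the root; it splits in-order into left and right subtrees.
Root fir: left subtree has 6 nodes {lily, hop, poppy, fern, plum, tulip}, right has 3 {mint, rye, aster}.
  Root plum: left subtree has 4 nodes {lily, hop, poppy, fern}, right has 1 {tulip}.
    Root fern: left subtree has 3 nodes {lily, hop, poppy}, right has 0 { }.
      Root hop: left subtree has 1 node {lily}, right has 1 {poppy}.
  Root aster: left subtree has 2 nodes {mint, rye}, right has 0 { }.
    Root mint: left subtree has 0 nodes { }, right has 1 {rye}.

fir plum fern hop lily poppy tulip aster mint rye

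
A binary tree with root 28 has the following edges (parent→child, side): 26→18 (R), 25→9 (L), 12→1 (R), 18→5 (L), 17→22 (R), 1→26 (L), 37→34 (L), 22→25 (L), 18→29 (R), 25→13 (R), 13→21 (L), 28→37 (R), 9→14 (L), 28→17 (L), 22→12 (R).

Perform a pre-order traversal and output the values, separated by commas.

28, 17, 22, 25, 9, 14, 13, 21, 12, 1, 26, 18, 5, 29, 37, 34

Pre-order visits the node, then its left subtree, then its right subtree.
Visit 28.
At 28: go left to 17.
  Visit 17.
  At 17: no left child.
  At 17: go right to 22.
    Visit 22.
    At 22: go left to 25.
      Visit 25.
      At 25: go left to 9.
        Visit 9.
        At 9: go left to 14.
          14 is a leaf — visit 14.
        At 9: no right child.
      At 25: go right to 13.
        Visit 13.
        At 13: go left to 21.
          21 is a leaf — visit 21.
        At 13: no right child.
    At 22: go right to 12.
      Visit 12.
      At 12: no left child.
      At 12: go right to 1.
        Visit 1.
        At 1: go left to 26.
          Visit 26.
          At 26: no left child.
          At 26: go right to 18.
            Visit 18.
            At 18: go left to 5.
              5 is a leaf — visit 5.
            At 18: go right to 29.
              29 is a leaf — visit 29.
        At 1: no right child.
At 28: go right to 37.
  Visit 37.
  At 37: go left to 34.
    34 is a leaf — visit 34.
  At 37: no right child.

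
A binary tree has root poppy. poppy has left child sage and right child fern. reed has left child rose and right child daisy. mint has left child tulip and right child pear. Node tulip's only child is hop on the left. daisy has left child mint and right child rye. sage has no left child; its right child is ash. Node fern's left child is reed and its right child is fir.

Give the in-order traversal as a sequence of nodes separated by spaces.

sage ash poppy rose reed hop tulip mint pear daisy rye fern fir

In-order visits the left subtree, then the node, then the right subtree.
At poppy: go left to sage.
  At sage: no left child.
  Visit sage.
  At sage: go right to ash.
    ash is a leaf — visit ash.
Visit poppy.
At poppy: go right to fern.
  At fern: go left to reed.
    At reed: go left to rose.
      rose is a leaf — visit rose.
    Visit reed.
    At reed: go right to daisy.
      At daisy: go left to mint.
        At mint: go left to tulip.
          At tulip: go left to hop.
            hop is a leaf — visit hop.
          Visit tulip.
          At tulip: no right child.
        Visit mint.
        At mint: go right to pear.
          pear is a leaf — visit pear.
      Visit daisy.
      At daisy: go right to rye.
        rye is a leaf — visit rye.
  Visit fern.
  At fern: go right to fir.
    fir is a leaf — visit fir.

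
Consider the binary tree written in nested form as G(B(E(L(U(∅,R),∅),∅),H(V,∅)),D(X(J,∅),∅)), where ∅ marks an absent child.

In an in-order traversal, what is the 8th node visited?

In-order visits the left subtree, then the node, then the right subtree.
At G: go left to B.
  At B: go left to E.
    At E: go left to L.
      At L: go left to U.
        At U: no left child.
        Visit U.
        At U: go right to R.
          R is a leaf — visit R.
      Visit L.
      At L: no right child.
    Visit E.
    At E: no right child.
  Visit B.
  At B: go right to H.
    At H: go left to V.
      V is a leaf — visit V.
    Visit H.
    At H: no right child.
Visit G.
At G: go right to D.
  At D: go left to X.
    At X: go left to J.
      J is a leaf — visit J.
    Visit X.
    At X: no right child.
  Visit D.
  At D: no right child.
Full in-order sequence: U, R, L, E, B, V, H, G, J, X, D.

G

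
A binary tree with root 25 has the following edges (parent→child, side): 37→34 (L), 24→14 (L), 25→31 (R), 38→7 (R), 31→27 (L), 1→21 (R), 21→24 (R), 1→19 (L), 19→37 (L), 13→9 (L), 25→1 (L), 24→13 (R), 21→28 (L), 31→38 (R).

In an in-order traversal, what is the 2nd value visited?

In-order visits the left subtree, then the node, then the right subtree.
At 25: go left to 1.
  At 1: go left to 19.
    At 19: go left to 37.
      At 37: go left to 34.
        34 is a leaf — visit 34.
      Visit 37.
      At 37: no right child.
    Visit 19.
    At 19: no right child.
  Visit 1.
  At 1: go right to 21.
    At 21: go left to 28.
      28 is a leaf — visit 28.
    Visit 21.
    At 21: go right to 24.
      At 24: go left to 14.
        14 is a leaf — visit 14.
      Visit 24.
      At 24: go right to 13.
        At 13: go left to 9.
          9 is a leaf — visit 9.
        Visit 13.
        At 13: no right child.
Visit 25.
At 25: go right to 31.
  At 31: go left to 27.
    27 is a leaf — visit 27.
  Visit 31.
  At 31: go right to 38.
    At 38: no left child.
    Visit 38.
    At 38: go right to 7.
      7 is a leaf — visit 7.
Full in-order sequence: 34, 37, 19, 1, 28, 21, 14, 24, 9, 13, 25, 27, 31, 38, 7.

37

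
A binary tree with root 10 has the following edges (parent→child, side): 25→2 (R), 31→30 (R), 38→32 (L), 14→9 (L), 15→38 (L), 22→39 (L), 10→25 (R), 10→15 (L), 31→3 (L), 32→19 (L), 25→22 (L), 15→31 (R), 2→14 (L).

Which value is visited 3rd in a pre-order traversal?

38

Pre-order visits the node, then its left subtree, then its right subtree.
Visit 10.
At 10: go left to 15.
  Visit 15.
  At 15: go left to 38.
    Visit 38.
    At 38: go left to 32.
      Visit 32.
      At 32: go left to 19.
        19 is a leaf — visit 19.
      At 32: no right child.
    At 38: no right child.
  At 15: go right to 31.
    Visit 31.
    At 31: go left to 3.
      3 is a leaf — visit 3.
    At 31: go right to 30.
      30 is a leaf — visit 30.
At 10: go right to 25.
  Visit 25.
  At 25: go left to 22.
    Visit 22.
    At 22: go left to 39.
      39 is a leaf — visit 39.
    At 22: no right child.
  At 25: go right to 2.
    Visit 2.
    At 2: go left to 14.
      Visit 14.
      At 14: go left to 9.
        9 is a leaf — visit 9.
      At 14: no right child.
    At 2: no right child.
Full pre-order sequence: 10, 15, 38, 32, 19, 31, 3, 30, 25, 22, 39, 2, 14, 9.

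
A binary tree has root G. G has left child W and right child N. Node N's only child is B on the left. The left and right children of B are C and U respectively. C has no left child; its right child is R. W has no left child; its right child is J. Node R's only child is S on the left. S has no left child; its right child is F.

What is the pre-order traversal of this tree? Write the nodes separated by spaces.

Pre-order visits the node, then its left subtree, then its right subtree.
Visit G.
At G: go left to W.
  Visit W.
  At W: no left child.
  At W: go right to J.
    J is a leaf — visit J.
At G: go right to N.
  Visit N.
  At N: go left to B.
    Visit B.
    At B: go left to C.
      Visit C.
      At C: no left child.
      At C: go right to R.
        Visit R.
        At R: go left to S.
          Visit S.
          At S: no left child.
          At S: go right to F.
            F is a leaf — visit F.
        At R: no right child.
    At B: go right to U.
      U is a leaf — visit U.
  At N: no right child.

G W J N B C R S F U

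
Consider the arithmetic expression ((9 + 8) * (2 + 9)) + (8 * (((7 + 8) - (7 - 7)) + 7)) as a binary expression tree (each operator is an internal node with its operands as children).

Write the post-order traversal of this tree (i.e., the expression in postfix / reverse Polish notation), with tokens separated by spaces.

Post-order on an expression tree gives postfix notation: for each operator, emit left operand, right operand, then the operator.

9 8 + 2 9 + * 8 7 8 + 7 7 - - 7 + * +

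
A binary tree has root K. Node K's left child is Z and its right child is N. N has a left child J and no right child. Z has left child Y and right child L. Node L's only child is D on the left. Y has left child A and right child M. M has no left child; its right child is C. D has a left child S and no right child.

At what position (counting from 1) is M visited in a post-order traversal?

3

Post-order visits the left subtree, then the right subtree, then the node.
At K: go left to Z.
  At Z: go left to Y.
    At Y: go left to A.
      A is a leaf — visit A.
    At Y: go right to M.
      At M: no left child.
      At M: go right to C.
        C is a leaf — visit C.
      Visit M.
    Visit Y.
  At Z: go right to L.
    At L: go left to D.
      At D: go left to S.
        S is a leaf — visit S.
      At D: no right child.
      Visit D.
    At L: no right child.
    Visit L.
  Visit Z.
At K: go right to N.
  At N: go left to J.
    J is a leaf — visit J.
  At N: no right child.
  Visit N.
Visit K.
Full post-order sequence: A, C, M, Y, S, D, L, Z, J, N, K.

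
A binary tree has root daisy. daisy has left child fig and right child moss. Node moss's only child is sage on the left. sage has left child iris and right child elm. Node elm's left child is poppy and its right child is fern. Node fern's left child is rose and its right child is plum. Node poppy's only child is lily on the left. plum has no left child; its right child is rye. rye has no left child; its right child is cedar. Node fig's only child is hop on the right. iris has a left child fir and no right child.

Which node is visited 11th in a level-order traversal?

Level-order visits nodes level by level from the root, left to right within each level.
Level 0: daisy
Level 1: fig, moss
Level 2: hop, sage
Level 3: iris, elm
Level 4: fir, poppy, fern
Level 5: lily, rose, plum
Level 6: rye
Level 7: cedar
Full level-order sequence: daisy, fig, moss, hop, sage, iris, elm, fir, poppy, fern, lily, rose, plum, rye, cedar.

lily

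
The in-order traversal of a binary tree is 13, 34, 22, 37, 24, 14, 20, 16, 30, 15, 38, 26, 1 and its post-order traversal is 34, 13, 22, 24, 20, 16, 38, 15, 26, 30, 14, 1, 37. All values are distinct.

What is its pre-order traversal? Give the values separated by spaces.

The last element of post-order is the root; it splits in-order into left and right subtrees.
Root 37: left subtree has 3 nodes {13, 34, 22}, right has 9 {24, 14, 20, 16, 30, 15, 38, 26, 1}.
  Root 22: left subtree has 2 nodes {13, 34}, right has 0 { }.
    Root 13: left subtree has 0 nodes { }, right has 1 {34}.
  Root 1: left subtree has 8 nodes {24, 14, 20, 16, 30, 15, 38, 26}, right has 0 { }.
    Root 14: left subtree has 1 node {24}, right has 6 {20, 16, 30, 15, 38, 26}.
      Root 30: left subtree has 2 nodes {20, 16}, right has 3 {15, 38, 26}.
        Root 16: left subtree has 1 node {20}, right has 0 { }.
        Root 26: left subtree has 2 nodes {15, 38}, right has 0 { }.
          Root 15: left subtree has 0 nodes { }, right has 1 {38}.

37 22 13 34 1 14 24 30 16 20 26 15 38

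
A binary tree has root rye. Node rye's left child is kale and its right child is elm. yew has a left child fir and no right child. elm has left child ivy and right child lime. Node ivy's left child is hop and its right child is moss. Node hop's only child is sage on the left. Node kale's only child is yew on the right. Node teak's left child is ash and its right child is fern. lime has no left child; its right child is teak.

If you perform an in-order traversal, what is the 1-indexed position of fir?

In-order visits the left subtree, then the node, then the right subtree.
At rye: go left to kale.
  At kale: no left child.
  Visit kale.
  At kale: go right to yew.
    At yew: go left to fir.
      fir is a leaf — visit fir.
    Visit yew.
    At yew: no right child.
Visit rye.
At rye: go right to elm.
  At elm: go left to ivy.
    At ivy: go left to hop.
      At hop: go left to sage.
        sage is a leaf — visit sage.
      Visit hop.
      At hop: no right child.
    Visit ivy.
    At ivy: go right to moss.
      moss is a leaf — visit moss.
  Visit elm.
  At elm: go right to lime.
    At lime: no left child.
    Visit lime.
    At lime: go right to teak.
      At teak: go left to ash.
        ash is a leaf — visit ash.
      Visit teak.
      At teak: go right to fern.
        fern is a leaf — visit fern.
Full in-order sequence: kale, fir, yew, rye, sage, hop, ivy, moss, elm, lime, ash, teak, fern.

2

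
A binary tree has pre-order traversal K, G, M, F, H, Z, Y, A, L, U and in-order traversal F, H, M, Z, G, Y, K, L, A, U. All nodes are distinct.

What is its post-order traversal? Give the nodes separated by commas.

H, F, Z, M, Y, G, L, U, A, K

The first element of pre-order is the root; it splits in-order into left and right subtrees.
Root K: left subtree has 6 nodes {F, H, M, Z, G, Y}, right has 3 {L, A, U}.
  Root G: left subtree has 4 nodes {F, H, M, Z}, right has 1 {Y}.
    Root M: left subtree has 2 nodes {F, H}, right has 1 {Z}.
      Root F: left subtree has 0 nodes { }, right has 1 {H}.
  Root A: left subtree has 1 node {L}, right has 1 {U}.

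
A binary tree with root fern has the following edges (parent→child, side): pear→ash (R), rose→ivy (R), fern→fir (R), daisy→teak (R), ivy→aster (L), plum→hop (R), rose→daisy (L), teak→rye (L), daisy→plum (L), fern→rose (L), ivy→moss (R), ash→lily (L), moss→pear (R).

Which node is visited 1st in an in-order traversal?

In-order visits the left subtree, then the node, then the right subtree.
At fern: go left to rose.
  At rose: go left to daisy.
    At daisy: go left to plum.
      At plum: no left child.
      Visit plum.
      At plum: go right to hop.
        hop is a leaf — visit hop.
    Visit daisy.
    At daisy: go right to teak.
      At teak: go left to rye.
        rye is a leaf — visit rye.
      Visit teak.
      At teak: no right child.
  Visit rose.
  At rose: go right to ivy.
    At ivy: go left to aster.
      aster is a leaf — visit aster.
    Visit ivy.
    At ivy: go right to moss.
      At moss: no left child.
      Visit moss.
      At moss: go right to pear.
        At pear: no left child.
        Visit pear.
        At pear: go right to ash.
          At ash: go left to lily.
            lily is a leaf — visit lily.
          Visit ash.
          At ash: no right child.
Visit fern.
At fern: go right to fir.
  fir is a leaf — visit fir.
Full in-order sequence: plum, hop, daisy, rye, teak, rose, aster, ivy, moss, pear, lily, ash, fern, fir.

plum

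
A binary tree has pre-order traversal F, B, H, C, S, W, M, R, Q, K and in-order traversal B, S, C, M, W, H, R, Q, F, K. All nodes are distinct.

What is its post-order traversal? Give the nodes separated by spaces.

The first element of pre-order is the root; it splits in-order into left and right subtrees.
Root F: left subtree has 8 nodes {B, S, C, M, W, H, R, Q}, right has 1 {K}.
  Root B: left subtree has 0 nodes { }, right has 7 {S, C, M, W, H, R, Q}.
    Root H: left subtree has 4 nodes {S, C, M, W}, right has 2 {R, Q}.
      Root C: left subtree has 1 node {S}, right has 2 {M, W}.
        Root W: left subtree has 1 node {M}, right has 0 { }.
      Root R: left subtree has 0 nodes { }, right has 1 {Q}.

S M W C Q R H B K F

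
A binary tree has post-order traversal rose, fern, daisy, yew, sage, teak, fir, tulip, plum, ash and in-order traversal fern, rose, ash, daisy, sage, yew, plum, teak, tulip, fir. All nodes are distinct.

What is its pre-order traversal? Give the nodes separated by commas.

ash, fern, rose, plum, sage, daisy, yew, tulip, teak, fir

The last element of post-order is the root; it splits in-order into left and right subtrees.
Root ash: left subtree has 2 nodes {fern, rose}, right has 7 {daisy, sage, yew, plum, teak, tulip, fir}.
  Root fern: left subtree has 0 nodes { }, right has 1 {rose}.
  Root plum: left subtree has 3 nodes {daisy, sage, yew}, right has 3 {teak, tulip, fir}.
    Root sage: left subtree has 1 node {daisy}, right has 1 {yew}.
    Root tulip: left subtree has 1 node {teak}, right has 1 {fir}.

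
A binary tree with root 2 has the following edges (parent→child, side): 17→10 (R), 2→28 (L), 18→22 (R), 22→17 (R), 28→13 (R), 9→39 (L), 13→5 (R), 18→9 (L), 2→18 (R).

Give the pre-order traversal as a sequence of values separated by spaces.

Pre-order visits the node, then its left subtree, then its right subtree.
Visit 2.
At 2: go left to 28.
  Visit 28.
  At 28: no left child.
  At 28: go right to 13.
    Visit 13.
    At 13: no left child.
    At 13: go right to 5.
      5 is a leaf — visit 5.
At 2: go right to 18.
  Visit 18.
  At 18: go left to 9.
    Visit 9.
    At 9: go left to 39.
      39 is a leaf — visit 39.
    At 9: no right child.
  At 18: go right to 22.
    Visit 22.
    At 22: no left child.
    At 22: go right to 17.
      Visit 17.
      At 17: no left child.
      At 17: go right to 10.
        10 is a leaf — visit 10.

2 28 13 5 18 9 39 22 17 10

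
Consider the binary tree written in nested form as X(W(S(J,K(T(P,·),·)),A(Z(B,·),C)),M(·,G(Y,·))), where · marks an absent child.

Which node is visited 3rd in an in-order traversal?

P

In-order visits the left subtree, then the node, then the right subtree.
At X: go left to W.
  At W: go left to S.
    At S: go left to J.
      J is a leaf — visit J.
    Visit S.
    At S: go right to K.
      At K: go left to T.
        At T: go left to P.
          P is a leaf — visit P.
        Visit T.
        At T: no right child.
      Visit K.
      At K: no right child.
  Visit W.
  At W: go right to A.
    At A: go left to Z.
      At Z: go left to B.
        B is a leaf — visit B.
      Visit Z.
      At Z: no right child.
    Visit A.
    At A: go right to C.
      C is a leaf — visit C.
Visit X.
At X: go right to M.
  At M: no left child.
  Visit M.
  At M: go right to G.
    At G: go left to Y.
      Y is a leaf — visit Y.
    Visit G.
    At G: no right child.
Full in-order sequence: J, S, P, T, K, W, B, Z, A, C, X, M, Y, G.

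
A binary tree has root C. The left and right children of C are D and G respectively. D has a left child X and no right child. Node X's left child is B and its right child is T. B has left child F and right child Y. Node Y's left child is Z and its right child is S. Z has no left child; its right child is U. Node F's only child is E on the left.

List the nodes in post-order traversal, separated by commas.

Post-order visits the left subtree, then the right subtree, then the node.
At C: go left to D.
  At D: go left to X.
    At X: go left to B.
      At B: go left to F.
        At F: go left to E.
          E is a leaf — visit E.
        At F: no right child.
        Visit F.
      At B: go right to Y.
        At Y: go left to Z.
          At Z: no left child.
          At Z: go right to U.
            U is a leaf — visit U.
          Visit Z.
        At Y: go right to S.
          S is a leaf — visit S.
        Visit Y.
      Visit B.
    At X: go right to T.
      T is a leaf — visit T.
    Visit X.
  At D: no right child.
  Visit D.
At C: go right to G.
  G is a leaf — visit G.
Visit C.

E, F, U, Z, S, Y, B, T, X, D, G, C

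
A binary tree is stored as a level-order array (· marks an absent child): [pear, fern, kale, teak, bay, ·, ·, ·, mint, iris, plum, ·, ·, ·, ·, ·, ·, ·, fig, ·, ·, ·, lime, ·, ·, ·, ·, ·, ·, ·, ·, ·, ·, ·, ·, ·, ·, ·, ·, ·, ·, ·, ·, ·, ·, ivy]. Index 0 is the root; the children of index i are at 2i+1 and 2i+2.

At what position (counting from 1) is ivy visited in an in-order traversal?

8

In-order visits the left subtree, then the node, then the right subtree.
At pear: go left to fern.
  At fern: go left to teak.
    At teak: no left child.
    Visit teak.
    At teak: go right to mint.
      At mint: no left child.
      Visit mint.
      At mint: go right to fig.
        fig is a leaf — visit fig.
  Visit fern.
  At fern: go right to bay.
    At bay: go left to iris.
      iris is a leaf — visit iris.
    Visit bay.
    At bay: go right to plum.
      At plum: no left child.
      Visit plum.
      At plum: go right to lime.
        At lime: go left to ivy.
          ivy is a leaf — visit ivy.
        Visit lime.
        At lime: no right child.
Visit pear.
At pear: go right to kale.
  kale is a leaf — visit kale.
Full in-order sequence: teak, mint, fig, fern, iris, bay, plum, ivy, lime, pear, kale.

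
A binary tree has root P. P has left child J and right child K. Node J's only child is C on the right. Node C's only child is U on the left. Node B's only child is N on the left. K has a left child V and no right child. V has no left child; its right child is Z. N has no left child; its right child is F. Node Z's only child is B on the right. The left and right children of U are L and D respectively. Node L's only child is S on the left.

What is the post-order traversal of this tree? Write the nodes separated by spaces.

Post-order visits the left subtree, then the right subtree, then the node.
At P: go left to J.
  At J: no left child.
  At J: go right to C.
    At C: go left to U.
      At U: go left to L.
        At L: go left to S.
          S is a leaf — visit S.
        At L: no right child.
        Visit L.
      At U: go right to D.
        D is a leaf — visit D.
      Visit U.
    At C: no right child.
    Visit C.
  Visit J.
At P: go right to K.
  At K: go left to V.
    At V: no left child.
    At V: go right to Z.
      At Z: no left child.
      At Z: go right to B.
        At B: go left to N.
          At N: no left child.
          At N: go right to F.
            F is a leaf — visit F.
          Visit N.
        At B: no right child.
        Visit B.
      Visit Z.
    Visit V.
  At K: no right child.
  Visit K.
Visit P.

S L D U C J F N B Z V K P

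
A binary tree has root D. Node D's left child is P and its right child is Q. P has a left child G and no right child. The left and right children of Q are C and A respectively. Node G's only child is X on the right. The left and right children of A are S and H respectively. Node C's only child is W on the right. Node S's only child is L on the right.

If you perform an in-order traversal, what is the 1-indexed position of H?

11

In-order visits the left subtree, then the node, then the right subtree.
At D: go left to P.
  At P: go left to G.
    At G: no left child.
    Visit G.
    At G: go right to X.
      X is a leaf — visit X.
  Visit P.
  At P: no right child.
Visit D.
At D: go right to Q.
  At Q: go left to C.
    At C: no left child.
    Visit C.
    At C: go right to W.
      W is a leaf — visit W.
  Visit Q.
  At Q: go right to A.
    At A: go left to S.
      At S: no left child.
      Visit S.
      At S: go right to L.
        L is a leaf — visit L.
    Visit A.
    At A: go right to H.
      H is a leaf — visit H.
Full in-order sequence: G, X, P, D, C, W, Q, S, L, A, H.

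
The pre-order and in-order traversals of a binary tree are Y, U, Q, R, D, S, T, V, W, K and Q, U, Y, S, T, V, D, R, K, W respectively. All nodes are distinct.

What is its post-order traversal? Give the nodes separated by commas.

The first element of pre-order is the root; it splits in-order into left and right subtrees.
Root Y: left subtree has 2 nodes {Q, U}, right has 7 {S, T, V, D, R, K, W}.
  Root U: left subtree has 1 node {Q}, right has 0 { }.
  Root R: left subtree has 4 nodes {S, T, V, D}, right has 2 {K, W}.
    Root D: left subtree has 3 nodes {S, T, V}, right has 0 { }.
      Root S: left subtree has 0 nodes { }, right has 2 {T, V}.
        Root T: left subtree has 0 nodes { }, right has 1 {V}.
    Root W: left subtree has 1 node {K}, right has 0 { }.

Q, U, V, T, S, D, K, W, R, Y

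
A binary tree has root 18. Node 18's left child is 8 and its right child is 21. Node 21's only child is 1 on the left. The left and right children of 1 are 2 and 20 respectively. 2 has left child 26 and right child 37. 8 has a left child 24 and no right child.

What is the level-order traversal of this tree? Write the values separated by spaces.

Level-order visits nodes level by level from the root, left to right within each level.
Level 0: 18
Level 1: 8, 21
Level 2: 24, 1
Level 3: 2, 20
Level 4: 26, 37

18 8 21 24 1 2 20 26 37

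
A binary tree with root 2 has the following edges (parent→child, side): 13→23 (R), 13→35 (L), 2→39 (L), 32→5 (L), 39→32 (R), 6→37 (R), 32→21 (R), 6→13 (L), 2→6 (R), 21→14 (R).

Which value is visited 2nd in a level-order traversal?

39

Level-order visits nodes level by level from the root, left to right within each level.
Level 0: 2
Level 1: 39, 6
Level 2: 32, 13, 37
Level 3: 5, 21, 35, 23
Level 4: 14
Full level-order sequence: 2, 39, 6, 32, 13, 37, 5, 21, 35, 23, 14.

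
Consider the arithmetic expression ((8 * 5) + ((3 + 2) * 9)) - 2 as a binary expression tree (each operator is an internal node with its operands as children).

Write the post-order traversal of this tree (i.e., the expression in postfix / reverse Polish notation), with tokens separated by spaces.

8 5 * 3 2 + 9 * + 2 -

Post-order on an expression tree gives postfix notation: for each operator, emit left operand, right operand, then the operator.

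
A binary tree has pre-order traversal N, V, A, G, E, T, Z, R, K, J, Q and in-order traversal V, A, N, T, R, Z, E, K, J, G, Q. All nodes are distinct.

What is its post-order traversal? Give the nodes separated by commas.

A, V, R, Z, T, J, K, E, Q, G, N

The first element of pre-order is the root; it splits in-order into left and right subtrees.
Root N: left subtree has 2 nodes {V, A}, right has 8 {T, R, Z, E, K, J, G, Q}.
  Root V: left subtree has 0 nodes { }, right has 1 {A}.
  Root G: left subtree has 6 nodes {T, R, Z, E, K, J}, right has 1 {Q}.
    Root E: left subtree has 3 nodes {T, R, Z}, right has 2 {K, J}.
      Root T: left subtree has 0 nodes { }, right has 2 {R, Z}.
        Root Z: left subtree has 1 node {R}, right has 0 { }.
      Root K: left subtree has 0 nodes { }, right has 1 {J}.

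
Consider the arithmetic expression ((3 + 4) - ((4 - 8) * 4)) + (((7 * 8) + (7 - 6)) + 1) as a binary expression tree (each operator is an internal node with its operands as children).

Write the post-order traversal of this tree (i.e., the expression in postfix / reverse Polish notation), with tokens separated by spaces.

Post-order on an expression tree gives postfix notation: for each operator, emit left operand, right operand, then the operator.

3 4 + 4 8 - 4 * - 7 8 * 7 6 - + 1 + +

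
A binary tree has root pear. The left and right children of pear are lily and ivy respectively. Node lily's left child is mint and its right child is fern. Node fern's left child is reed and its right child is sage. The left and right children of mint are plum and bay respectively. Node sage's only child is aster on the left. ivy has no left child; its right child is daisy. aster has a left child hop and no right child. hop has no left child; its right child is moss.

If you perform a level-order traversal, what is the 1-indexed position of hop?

Level-order visits nodes level by level from the root, left to right within each level.
Level 0: pear
Level 1: lily, ivy
Level 2: mint, fern, daisy
Level 3: plum, bay, reed, sage
Level 4: aster
Level 5: hop
Level 6: moss
Full level-order sequence: pear, lily, ivy, mint, fern, daisy, plum, bay, reed, sage, aster, hop, moss.

12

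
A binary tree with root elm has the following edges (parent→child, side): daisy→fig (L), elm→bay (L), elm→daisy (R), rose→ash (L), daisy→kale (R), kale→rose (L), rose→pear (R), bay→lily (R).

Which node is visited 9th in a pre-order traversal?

pear

Pre-order visits the node, then its left subtree, then its right subtree.
Visit elm.
At elm: go left to bay.
  Visit bay.
  At bay: no left child.
  At bay: go right to lily.
    lily is a leaf — visit lily.
At elm: go right to daisy.
  Visit daisy.
  At daisy: go left to fig.
    fig is a leaf — visit fig.
  At daisy: go right to kale.
    Visit kale.
    At kale: go left to rose.
      Visit rose.
      At rose: go left to ash.
        ash is a leaf — visit ash.
      At rose: go right to pear.
        pear is a leaf — visit pear.
    At kale: no right child.
Full pre-order sequence: elm, bay, lily, daisy, fig, kale, rose, ash, pear.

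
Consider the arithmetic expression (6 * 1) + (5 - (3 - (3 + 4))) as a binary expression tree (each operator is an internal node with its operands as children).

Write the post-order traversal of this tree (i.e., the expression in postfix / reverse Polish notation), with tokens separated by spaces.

6 1 * 5 3 3 4 + - - +

Post-order on an expression tree gives postfix notation: for each operator, emit left operand, right operand, then the operator.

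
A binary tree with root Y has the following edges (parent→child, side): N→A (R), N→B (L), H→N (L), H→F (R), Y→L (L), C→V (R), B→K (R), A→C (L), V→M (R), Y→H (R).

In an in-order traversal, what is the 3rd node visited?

B

In-order visits the left subtree, then the node, then the right subtree.
At Y: go left to L.
  L is a leaf — visit L.
Visit Y.
At Y: go right to H.
  At H: go left to N.
    At N: go left to B.
      At B: no left child.
      Visit B.
      At B: go right to K.
        K is a leaf — visit K.
    Visit N.
    At N: go right to A.
      At A: go left to C.
        At C: no left child.
        Visit C.
        At C: go right to V.
          At V: no left child.
          Visit V.
          At V: go right to M.
            M is a leaf — visit M.
      Visit A.
      At A: no right child.
  Visit H.
  At H: go right to F.
    F is a leaf — visit F.
Full in-order sequence: L, Y, B, K, N, C, V, M, A, H, F.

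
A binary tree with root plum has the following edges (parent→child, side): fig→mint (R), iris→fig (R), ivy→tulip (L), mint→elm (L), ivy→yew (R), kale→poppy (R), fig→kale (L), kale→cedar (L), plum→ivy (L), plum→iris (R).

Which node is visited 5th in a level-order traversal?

Level-order visits nodes level by level from the root, left to right within each level.
Level 0: plum
Level 1: ivy, iris
Level 2: tulip, yew, fig
Level 3: kale, mint
Level 4: cedar, poppy, elm
Full level-order sequence: plum, ivy, iris, tulip, yew, fig, kale, mint, cedar, poppy, elm.

yew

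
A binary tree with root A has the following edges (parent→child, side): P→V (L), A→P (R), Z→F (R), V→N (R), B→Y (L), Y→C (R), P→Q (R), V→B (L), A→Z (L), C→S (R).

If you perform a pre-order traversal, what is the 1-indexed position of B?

6

Pre-order visits the node, then its left subtree, then its right subtree.
Visit A.
At A: go left to Z.
  Visit Z.
  At Z: no left child.
  At Z: go right to F.
    F is a leaf — visit F.
At A: go right to P.
  Visit P.
  At P: go left to V.
    Visit V.
    At V: go left to B.
      Visit B.
      At B: go left to Y.
        Visit Y.
        At Y: no left child.
        At Y: go right to C.
          Visit C.
          At C: no left child.
          At C: go right to S.
            S is a leaf — visit S.
      At B: no right child.
    At V: go right to N.
      N is a leaf — visit N.
  At P: go right to Q.
    Q is a leaf — visit Q.
Full pre-order sequence: A, Z, F, P, V, B, Y, C, S, N, Q.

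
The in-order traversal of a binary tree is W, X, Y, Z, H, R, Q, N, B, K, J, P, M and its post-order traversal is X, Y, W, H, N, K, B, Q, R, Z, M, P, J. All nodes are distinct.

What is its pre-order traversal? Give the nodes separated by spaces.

The last element of post-order is the root; it splits in-order into left and right subtrees.
Root J: left subtree has 10 nodes {W, X, Y, Z, H, R, Q, N, B, K}, right has 2 {P, M}.
  Root Z: left subtree has 3 nodes {W, X, Y}, right has 6 {H, R, Q, N, B, K}.
    Root W: left subtree has 0 nodes { }, right has 2 {X, Y}.
      Root Y: left subtree has 1 node {X}, right has 0 { }.
    Root R: left subtree has 1 node {H}, right has 4 {Q, N, B, K}.
      Root Q: left subtree has 0 nodes { }, right has 3 {N, B, K}.
        Root B: left subtree has 1 node {N}, right has 1 {K}.
  Root P: left subtree has 0 nodes { }, right has 1 {M}.

J Z W Y X R H Q B N K P M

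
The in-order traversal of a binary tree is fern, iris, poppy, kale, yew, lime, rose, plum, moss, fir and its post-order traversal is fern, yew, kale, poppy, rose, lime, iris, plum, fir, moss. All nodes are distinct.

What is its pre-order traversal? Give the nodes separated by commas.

moss, plum, iris, fern, lime, poppy, kale, yew, rose, fir

The last element of post-order is the root; it splits in-order into left and right subtrees.
Root moss: left subtree has 8 nodes {fern, iris, poppy, kale, yew, lime, rose, plum}, right has 1 {fir}.
  Root plum: left subtree has 7 nodes {fern, iris, poppy, kale, yew, lime, rose}, right has 0 { }.
    Root iris: left subtree has 1 node {fern}, right has 5 {poppy, kale, yew, lime, rose}.
      Root lime: left subtree has 3 nodes {poppy, kale, yew}, right has 1 {rose}.
        Root poppy: left subtree has 0 nodes { }, right has 2 {kale, yew}.
          Root kale: left subtree has 0 nodes { }, right has 1 {yew}.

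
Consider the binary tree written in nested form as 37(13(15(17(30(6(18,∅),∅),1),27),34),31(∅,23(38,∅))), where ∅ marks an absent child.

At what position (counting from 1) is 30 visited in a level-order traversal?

10

Level-order visits nodes level by level from the root, left to right within each level.
Level 0: 37
Level 1: 13, 31
Level 2: 15, 34, 23
Level 3: 17, 27, 38
Level 4: 30, 1
Level 5: 6
Level 6: 18
Full level-order sequence: 37, 13, 31, 15, 34, 23, 17, 27, 38, 30, 1, 6, 18.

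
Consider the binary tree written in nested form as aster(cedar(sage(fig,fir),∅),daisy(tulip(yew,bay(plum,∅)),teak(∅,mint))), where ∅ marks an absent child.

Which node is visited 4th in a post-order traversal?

Post-order visits the left subtree, then the right subtree, then the node.
At aster: go left to cedar.
  At cedar: go left to sage.
    At sage: go left to fig.
      fig is a leaf — visit fig.
    At sage: go right to fir.
      fir is a leaf — visit fir.
    Visit sage.
  At cedar: no right child.
  Visit cedar.
At aster: go right to daisy.
  At daisy: go left to tulip.
    At tulip: go left to yew.
      yew is a leaf — visit yew.
    At tulip: go right to bay.
      At bay: go left to plum.
        plum is a leaf — visit plum.
      At bay: no right child.
      Visit bay.
    Visit tulip.
  At daisy: go right to teak.
    At teak: no left child.
    At teak: go right to mint.
      mint is a leaf — visit mint.
    Visit teak.
  Visit daisy.
Visit aster.
Full post-order sequence: fig, fir, sage, cedar, yew, plum, bay, tulip, mint, teak, daisy, aster.

cedar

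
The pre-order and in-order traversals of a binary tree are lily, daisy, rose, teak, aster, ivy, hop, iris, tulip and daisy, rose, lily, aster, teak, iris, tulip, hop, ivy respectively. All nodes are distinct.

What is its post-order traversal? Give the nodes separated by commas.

rose, daisy, aster, tulip, iris, hop, ivy, teak, lily

The first element of pre-order is the root; it splits in-order into left and right subtrees.
Root lily: left subtree has 2 nodes {daisy, rose}, right has 6 {aster, teak, iris, tulip, hop, ivy}.
  Root daisy: left subtree has 0 nodes { }, right has 1 {rose}.
  Root teak: left subtree has 1 node {aster}, right has 4 {iris, tulip, hop, ivy}.
    Root ivy: left subtree has 3 nodes {iris, tulip, hop}, right has 0 { }.
      Root hop: left subtree has 2 nodes {iris, tulip}, right has 0 { }.
        Root iris: left subtree has 0 nodes { }, right has 1 {tulip}.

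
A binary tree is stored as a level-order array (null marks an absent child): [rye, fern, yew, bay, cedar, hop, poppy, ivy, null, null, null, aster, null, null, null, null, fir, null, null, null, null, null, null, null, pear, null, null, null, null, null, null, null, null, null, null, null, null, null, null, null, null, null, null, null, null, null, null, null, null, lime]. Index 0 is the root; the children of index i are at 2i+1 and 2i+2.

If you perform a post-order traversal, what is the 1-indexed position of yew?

11

Post-order visits the left subtree, then the right subtree, then the node.
At rye: go left to fern.
  At fern: go left to bay.
    At bay: go left to ivy.
      At ivy: no left child.
      At ivy: go right to fir.
        fir is a leaf — visit fir.
      Visit ivy.
    At bay: no right child.
    Visit bay.
  At fern: go right to cedar.
    cedar is a leaf — visit cedar.
  Visit fern.
At rye: go right to yew.
  At yew: go left to hop.
    At hop: go left to aster.
      At aster: no left child.
      At aster: go right to pear.
        At pear: go left to lime.
          lime is a leaf — visit lime.
        At pear: no right child.
        Visit pear.
      Visit aster.
    At hop: no right child.
    Visit hop.
  At yew: go right to poppy.
    poppy is a leaf — visit poppy.
  Visit yew.
Visit rye.
Full post-order sequence: fir, ivy, bay, cedar, fern, lime, pear, aster, hop, poppy, yew, rye.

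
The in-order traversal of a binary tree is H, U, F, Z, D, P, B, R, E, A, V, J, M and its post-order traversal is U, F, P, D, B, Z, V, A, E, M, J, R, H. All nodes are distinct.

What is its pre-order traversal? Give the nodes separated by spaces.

The last element of post-order is the root; it splits in-order into left and right subtrees.
Root H: left subtree has 0 nodes { }, right has 12 {U, F, Z, D, P, B, R, E, A, V, J, M}.
  Root R: left subtree has 6 nodes {U, F, Z, D, P, B}, right has 5 {E, A, V, J, M}.
    Root Z: left subtree has 2 nodes {U, F}, right has 3 {D, P, B}.
      Root F: left subtree has 1 node {U}, right has 0 { }.
      Root B: left subtree has 2 nodes {D, P}, right has 0 { }.
        Root D: left subtree has 0 nodes { }, right has 1 {P}.
    Root J: left subtree has 3 nodes {E, A, V}, right has 1 {M}.
      Root E: left subtree has 0 nodes { }, right has 2 {A, V}.
        Root A: left subtree has 0 nodes { }, right has 1 {V}.

H R Z F U B D P J E A V M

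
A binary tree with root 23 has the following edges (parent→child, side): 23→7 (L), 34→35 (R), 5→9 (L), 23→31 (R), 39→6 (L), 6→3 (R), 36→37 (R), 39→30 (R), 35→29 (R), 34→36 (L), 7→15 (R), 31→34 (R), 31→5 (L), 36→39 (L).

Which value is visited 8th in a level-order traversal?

36

Level-order visits nodes level by level from the root, left to right within each level.
Level 0: 23
Level 1: 7, 31
Level 2: 15, 5, 34
Level 3: 9, 36, 35
Level 4: 39, 37, 29
Level 5: 6, 30
Level 6: 3
Full level-order sequence: 23, 7, 31, 15, 5, 34, 9, 36, 35, 39, 37, 29, 6, 30, 3.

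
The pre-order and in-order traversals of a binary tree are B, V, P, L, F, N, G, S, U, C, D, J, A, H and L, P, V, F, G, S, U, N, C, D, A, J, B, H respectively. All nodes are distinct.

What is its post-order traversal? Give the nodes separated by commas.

The first element of pre-order is the root; it splits in-order into left and right subtrees.
Root B: left subtree has 12 nodes {L, P, V, F, G, S, U, N, C, D, A, J}, right has 1 {H}.
  Root V: left subtree has 2 nodes {L, P}, right has 9 {F, G, S, U, N, C, D, A, J}.
    Root P: left subtree has 1 node {L}, right has 0 { }.
    Root F: left subtree has 0 nodes { }, right has 8 {G, S, U, N, C, D, A, J}.
      Root N: left subtree has 3 nodes {G, S, U}, right has 4 {C, D, A, J}.
        Root G: left subtree has 0 nodes { }, right has 2 {S, U}.
          Root S: left subtree has 0 nodes { }, right has 1 {U}.
        Root C: left subtree has 0 nodes { }, right has 3 {D, A, J}.
          Root D: left subtree has 0 nodes { }, right has 2 {A, J}.
            Root J: left subtree has 1 node {A}, right has 0 { }.

L, P, U, S, G, A, J, D, C, N, F, V, H, B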